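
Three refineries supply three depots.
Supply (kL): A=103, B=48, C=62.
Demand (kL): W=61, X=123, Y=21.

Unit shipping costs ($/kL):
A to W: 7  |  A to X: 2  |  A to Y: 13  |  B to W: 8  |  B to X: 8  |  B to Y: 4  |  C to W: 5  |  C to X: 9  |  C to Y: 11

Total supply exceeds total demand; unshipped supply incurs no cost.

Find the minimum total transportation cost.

755

A cheapest plan:
  A->X: 103 × $2 = $206
  B->X: 20 × $8 = $160
  B->Y: 21 × $4 = $84
  C->W: 61 × $5 = $305
Total = 206 + 160 + 84 + 305 = $755.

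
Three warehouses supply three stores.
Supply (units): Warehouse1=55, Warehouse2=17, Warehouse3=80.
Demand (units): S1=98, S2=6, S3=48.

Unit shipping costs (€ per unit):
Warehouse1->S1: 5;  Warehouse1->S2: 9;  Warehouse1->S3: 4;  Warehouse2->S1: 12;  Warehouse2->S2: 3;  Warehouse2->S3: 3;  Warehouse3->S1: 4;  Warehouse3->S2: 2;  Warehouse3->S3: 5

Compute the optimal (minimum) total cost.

603

An optimal shipping plan:
  Warehouse1->S1: 24 × €5 = €120
  Warehouse1->S3: 31 × €4 = €124
  Warehouse2->S3: 17 × €3 = €51
  Warehouse3->S1: 74 × €4 = €296
  Warehouse3->S2: 6 × €2 = €12
Total = 120 + 124 + 51 + 296 + 12 = €603.
(Supply check: Warehouse1 ships 55; Warehouse2 ships 17; Warehouse3 ships 80.)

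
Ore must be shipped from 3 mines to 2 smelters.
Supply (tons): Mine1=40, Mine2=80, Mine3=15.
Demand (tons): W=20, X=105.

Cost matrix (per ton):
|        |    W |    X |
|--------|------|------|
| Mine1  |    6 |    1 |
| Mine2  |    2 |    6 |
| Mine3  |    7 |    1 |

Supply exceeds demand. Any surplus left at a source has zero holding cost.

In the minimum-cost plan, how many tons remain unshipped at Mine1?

0

Minimum-cost shipments:
  Mine1→X: 40 × 1 = 40
  Mine2→W: 20 × 2 = 40
  Mine2→X: 50 × 6 = 300
  Mine3→X: 15 × 1 = 15
Total cost = 395.
Mine1 ships 40 of its 40, leaving 0.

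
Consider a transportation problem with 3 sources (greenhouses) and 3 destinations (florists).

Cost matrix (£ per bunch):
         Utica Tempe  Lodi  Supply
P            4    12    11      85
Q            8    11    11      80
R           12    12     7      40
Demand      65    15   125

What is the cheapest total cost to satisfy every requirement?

1640

Optimal allocation:
  P–Utica: 65 × £4 = £260
  P–Lodi: 20 × £11 = £220
  Q–Tempe: 15 × £11 = £165
  Q–Lodi: 65 × £11 = £715
  R–Lodi: 40 × £7 = £280
Total = 260 + 220 + 165 + 715 + 280 = £1640.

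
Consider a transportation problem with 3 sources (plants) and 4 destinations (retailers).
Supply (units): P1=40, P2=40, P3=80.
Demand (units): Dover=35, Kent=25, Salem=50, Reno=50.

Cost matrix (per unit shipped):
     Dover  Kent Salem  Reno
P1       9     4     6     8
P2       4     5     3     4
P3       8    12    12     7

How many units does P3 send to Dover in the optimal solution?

30

Optimal shipments:
  P1->Kent: 25 × 4 = 100
  P1->Salem: 15 × 6 = 90
  P2->Dover: 5 × 4 = 20
  P2->Salem: 35 × 3 = 105
  P3->Dover: 30 × 8 = 240
  P3->Reno: 50 × 7 = 350
Total cost = 905.
So P3→Dover carries 30 units.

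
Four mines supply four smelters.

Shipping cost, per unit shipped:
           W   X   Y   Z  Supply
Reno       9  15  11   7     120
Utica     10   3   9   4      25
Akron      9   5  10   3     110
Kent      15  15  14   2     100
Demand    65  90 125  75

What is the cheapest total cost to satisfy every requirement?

2540

Optimal allocation:
  Reno->W: 65 × 9 = 585
  Reno->Y: 55 × 11 = 605
  Utica->X: 25 × 3 = 75
  Akron->X: 65 × 5 = 325
  Akron->Y: 45 × 10 = 450
  Kent->Y: 25 × 14 = 350
  Kent->Z: 75 × 2 = 150
Total = 585 + 605 + 75 + 325 + 450 + 350 + 150 = 2540.
(Supply check: Reno ships 120; Utica ships 25; Akron ships 110; Kent ships 100.)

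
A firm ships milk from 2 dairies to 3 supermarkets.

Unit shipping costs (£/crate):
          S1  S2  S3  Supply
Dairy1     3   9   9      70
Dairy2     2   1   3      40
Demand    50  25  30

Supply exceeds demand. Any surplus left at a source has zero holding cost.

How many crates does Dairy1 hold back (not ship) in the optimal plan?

An optimal plan:
  Dairy1->S1: 50 × £3 = £150
  Dairy1->S3: 15 × £9 = £135
  Dairy2->S2: 25 × £1 = £25
  Dairy2->S3: 15 × £3 = £45
Total cost = £355.
Dairy1 ships 65 of its 70, leaving 5.

5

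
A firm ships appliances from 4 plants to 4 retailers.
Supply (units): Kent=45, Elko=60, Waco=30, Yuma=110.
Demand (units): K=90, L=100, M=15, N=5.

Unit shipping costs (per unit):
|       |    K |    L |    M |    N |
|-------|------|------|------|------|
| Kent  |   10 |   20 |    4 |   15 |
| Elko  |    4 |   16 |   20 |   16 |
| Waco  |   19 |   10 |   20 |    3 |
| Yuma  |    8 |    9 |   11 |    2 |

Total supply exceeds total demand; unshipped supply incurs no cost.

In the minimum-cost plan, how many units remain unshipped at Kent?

An optimal plan:
  Kent to M: 15 units
  Elko to K: 60 units
  Waco to L: 20 units
  Waco to N: 5 units
  Yuma to K: 30 units
  Yuma to L: 80 units
Total cost = 1475.
Kent ships 15 of its 45, leaving 30.

30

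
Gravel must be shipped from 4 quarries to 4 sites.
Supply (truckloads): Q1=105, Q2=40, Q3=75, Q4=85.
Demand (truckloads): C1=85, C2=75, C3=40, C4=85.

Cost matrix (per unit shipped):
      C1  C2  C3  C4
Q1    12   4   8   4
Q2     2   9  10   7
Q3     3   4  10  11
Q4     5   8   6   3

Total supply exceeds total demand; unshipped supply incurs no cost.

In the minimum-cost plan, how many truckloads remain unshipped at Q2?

An optimal plan:
  Q1 to C2: 65 truckloads
  Q1 to C4: 40 truckloads
  Q2 to C1: 40 truckloads
  Q3 to C1: 45 truckloads
  Q3 to C2: 10 truckloads
  Q4 to C3: 40 truckloads
  Q4 to C4: 45 truckloads
Total cost = 1050.
Q2 ships 40 of its 40, leaving 0.

0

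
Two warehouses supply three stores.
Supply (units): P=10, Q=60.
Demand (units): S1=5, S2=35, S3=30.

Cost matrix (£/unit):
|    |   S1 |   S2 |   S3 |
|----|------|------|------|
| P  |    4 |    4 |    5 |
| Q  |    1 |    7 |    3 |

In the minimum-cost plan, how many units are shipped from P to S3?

Optimal shipments:
  P→S2: 10 × £4 = £40
  Q→S1: 5 × £1 = £5
  Q→S2: 25 × £7 = £175
  Q→S3: 30 × £3 = £90
Total cost = £310.
The route P→S3 is not used.

0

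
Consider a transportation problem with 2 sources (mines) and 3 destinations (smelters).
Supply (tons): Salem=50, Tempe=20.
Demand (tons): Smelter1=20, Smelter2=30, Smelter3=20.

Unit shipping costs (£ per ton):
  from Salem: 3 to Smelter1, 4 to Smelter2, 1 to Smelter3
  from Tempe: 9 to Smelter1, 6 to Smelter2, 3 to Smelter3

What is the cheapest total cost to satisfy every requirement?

An optimal shipping plan:
  Salem to Smelter1: 20 tons
  Salem to Smelter2: 30 tons
  Tempe to Smelter3: 20 tons
Total cost = £240.

240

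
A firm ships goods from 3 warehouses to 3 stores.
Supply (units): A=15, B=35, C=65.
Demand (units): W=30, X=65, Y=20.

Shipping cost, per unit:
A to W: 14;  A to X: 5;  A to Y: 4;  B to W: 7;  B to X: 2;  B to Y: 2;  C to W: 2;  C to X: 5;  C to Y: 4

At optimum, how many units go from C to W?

Solving gives:
  A to Y: 15 × 4 = 60
  B to X: 35 × 2 = 70
  C to W: 30 × 2 = 60
  C to X: 30 × 5 = 150
  C to Y: 5 × 4 = 20
Total cost = 360.
So C→W carries 30 units.

30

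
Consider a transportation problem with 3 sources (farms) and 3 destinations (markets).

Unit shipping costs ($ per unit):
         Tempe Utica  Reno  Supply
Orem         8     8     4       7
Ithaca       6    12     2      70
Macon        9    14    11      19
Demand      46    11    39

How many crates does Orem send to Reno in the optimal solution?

Solving gives:
  Orem–Utica: 7 × $8 = $56
  Ithaca–Tempe: 31 × $6 = $186
  Ithaca–Reno: 39 × $2 = $78
  Macon–Tempe: 15 × $9 = $135
  Macon–Utica: 4 × $14 = $56
Total cost = $511.
The route Orem→Reno is not used.

0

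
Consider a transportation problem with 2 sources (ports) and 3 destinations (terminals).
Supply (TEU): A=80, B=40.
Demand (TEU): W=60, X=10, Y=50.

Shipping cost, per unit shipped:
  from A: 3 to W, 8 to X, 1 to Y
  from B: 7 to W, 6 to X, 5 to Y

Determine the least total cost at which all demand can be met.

410

An optimal shipping plan:
  A–W: 30 × 3 = 90
  A–Y: 50 × 1 = 50
  B–W: 30 × 7 = 210
  B–X: 10 × 6 = 60
Total = 90 + 50 + 210 + 60 = 410.
(Supply check: A ships 80; B ships 40.)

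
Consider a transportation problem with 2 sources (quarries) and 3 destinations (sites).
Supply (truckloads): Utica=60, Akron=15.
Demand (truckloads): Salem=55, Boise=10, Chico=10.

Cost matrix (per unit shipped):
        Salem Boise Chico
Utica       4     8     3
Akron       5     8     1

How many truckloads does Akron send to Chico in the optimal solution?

Optimal shipments:
  Utica->Salem: 55 × 4 = 220
  Utica->Boise: 5 × 8 = 40
  Akron->Boise: 5 × 8 = 40
  Akron->Chico: 10 × 1 = 10
Total cost = 310.
So Akron→Chico carries 10 truckloads.

10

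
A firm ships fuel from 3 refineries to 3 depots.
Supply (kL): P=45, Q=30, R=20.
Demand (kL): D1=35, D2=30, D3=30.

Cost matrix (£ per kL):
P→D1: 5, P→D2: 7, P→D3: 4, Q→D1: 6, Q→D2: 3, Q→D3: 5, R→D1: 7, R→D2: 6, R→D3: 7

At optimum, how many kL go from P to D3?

Optimal shipments:
  P to D1: 15 kL
  P to D3: 30 kL
  Q to D2: 30 kL
  R to D1: 20 kL
Total cost = £425.
So P→D3 carries 30 kL.

30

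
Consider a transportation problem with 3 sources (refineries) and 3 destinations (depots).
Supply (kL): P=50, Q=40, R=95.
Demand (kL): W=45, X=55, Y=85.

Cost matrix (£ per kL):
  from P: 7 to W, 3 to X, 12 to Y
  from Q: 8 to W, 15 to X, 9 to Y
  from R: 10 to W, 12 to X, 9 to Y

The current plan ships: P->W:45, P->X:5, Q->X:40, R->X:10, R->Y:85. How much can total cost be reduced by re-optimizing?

470

Current plan cost = 45·7 + 5·3 + 40·15 + 10·12 + 85·9 = £1815.
Optimal plan:
  P–X: 50 × £3 = £150
  Q–W: 40 × £8 = £320
  R–W: 5 × £10 = £50
  R–X: 5 × £12 = £60
  R–Y: 85 × £9 = £765
Optimal cost = £1345.
Saving = 1815 − 1345 = £470.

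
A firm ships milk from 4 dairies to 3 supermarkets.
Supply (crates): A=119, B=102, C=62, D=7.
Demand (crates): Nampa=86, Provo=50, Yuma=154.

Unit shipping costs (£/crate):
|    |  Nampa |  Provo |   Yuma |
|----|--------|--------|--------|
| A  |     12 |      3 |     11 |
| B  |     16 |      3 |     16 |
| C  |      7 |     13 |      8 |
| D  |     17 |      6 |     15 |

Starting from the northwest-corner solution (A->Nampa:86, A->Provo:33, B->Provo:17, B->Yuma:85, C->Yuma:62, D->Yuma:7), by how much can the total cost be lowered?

313

Current plan cost = 86·12 + 33·3 + 17·3 + 85·16 + 62·8 + 7·15 = £3143.
Optimal plan:
  A->Yuma: 119 × £11 = £1309
  B->Nampa: 24 × £16 = £384
  B->Provo: 50 × £3 = £150
  B->Yuma: 28 × £16 = £448
  C->Nampa: 62 × £7 = £434
  D->Yuma: 7 × £15 = £105
Optimal cost = £2830.
Saving = 3143 − 2830 = £313.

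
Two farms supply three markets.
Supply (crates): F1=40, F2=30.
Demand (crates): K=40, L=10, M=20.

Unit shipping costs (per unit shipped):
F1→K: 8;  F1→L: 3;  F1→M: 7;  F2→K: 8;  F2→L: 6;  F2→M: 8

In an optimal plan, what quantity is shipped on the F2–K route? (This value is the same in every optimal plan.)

30

The minimum-cost plan:
  F1 to K: 10 × 8 = 80
  F1 to L: 10 × 3 = 30
  F1 to M: 20 × 7 = 140
  F2 to K: 30 × 8 = 240
Total cost = 490.
So F2→K carries 30 crates.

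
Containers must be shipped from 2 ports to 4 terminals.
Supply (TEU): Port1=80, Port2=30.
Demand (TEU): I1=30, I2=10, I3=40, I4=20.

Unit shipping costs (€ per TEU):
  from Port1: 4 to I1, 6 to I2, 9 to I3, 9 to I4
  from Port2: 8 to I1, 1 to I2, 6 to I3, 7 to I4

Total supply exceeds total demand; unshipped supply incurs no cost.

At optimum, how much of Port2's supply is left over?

0

An optimal plan:
  Port1→I1: 30 × €4 = €120
  Port1→I3: 20 × €9 = €180
  Port1→I4: 20 × €9 = €180
  Port2→I2: 10 × €1 = €10
  Port2→I3: 20 × €6 = €120
Total cost = €610.
Port2 ships 30 of its 30, leaving 0.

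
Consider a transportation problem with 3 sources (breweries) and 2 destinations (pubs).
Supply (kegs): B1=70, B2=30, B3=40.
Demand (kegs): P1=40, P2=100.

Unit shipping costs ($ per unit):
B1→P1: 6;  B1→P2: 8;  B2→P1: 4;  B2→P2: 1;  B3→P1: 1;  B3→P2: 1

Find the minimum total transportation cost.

550

One minimum-cost allocation:
  B1 to P1: 40 × $6 = $240
  B1 to P2: 30 × $8 = $240
  B2 to P2: 30 × $1 = $30
  B3 to P2: 40 × $1 = $40
Total = 240 + 240 + 30 + 40 = $550.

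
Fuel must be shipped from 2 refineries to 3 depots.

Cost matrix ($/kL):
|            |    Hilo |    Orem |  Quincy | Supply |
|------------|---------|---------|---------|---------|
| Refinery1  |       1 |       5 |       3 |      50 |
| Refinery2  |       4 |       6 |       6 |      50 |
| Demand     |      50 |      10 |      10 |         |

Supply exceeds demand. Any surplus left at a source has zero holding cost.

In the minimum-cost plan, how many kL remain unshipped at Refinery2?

An optimal plan:
  Refinery1→Hilo: 40 kL
  Refinery1→Quincy: 10 kL
  Refinery2→Hilo: 10 kL
  Refinery2→Orem: 10 kL
Total cost = $170.
Refinery2 ships 20 of its 50, leaving 30.

30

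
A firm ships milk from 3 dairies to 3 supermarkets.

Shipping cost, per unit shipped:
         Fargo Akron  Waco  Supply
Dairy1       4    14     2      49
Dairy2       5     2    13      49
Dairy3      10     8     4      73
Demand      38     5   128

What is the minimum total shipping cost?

One minimum-cost allocation:
  Dairy1→Waco: 49 × 2 = 98
  Dairy2→Fargo: 38 × 5 = 190
  Dairy2→Akron: 5 × 2 = 10
  Dairy2→Waco: 6 × 13 = 78
  Dairy3→Waco: 73 × 4 = 292
Total = 98 + 190 + 10 + 78 + 292 = 668.
(Supply check: Dairy1 ships 49; Dairy2 ships 49; Dairy3 ships 73.)

668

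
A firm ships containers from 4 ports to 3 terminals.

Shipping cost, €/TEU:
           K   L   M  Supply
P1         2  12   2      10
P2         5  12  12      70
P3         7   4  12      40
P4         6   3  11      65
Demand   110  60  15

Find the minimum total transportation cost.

A cheapest plan:
  P1->M: 10 × €2 = €20
  P2->K: 70 × €5 = €350
  P3->K: 40 × €7 = €280
  P4->L: 60 × €3 = €180
  P4->M: 5 × €11 = €55
Total = 20 + 350 + 280 + 180 + 55 = €885.

885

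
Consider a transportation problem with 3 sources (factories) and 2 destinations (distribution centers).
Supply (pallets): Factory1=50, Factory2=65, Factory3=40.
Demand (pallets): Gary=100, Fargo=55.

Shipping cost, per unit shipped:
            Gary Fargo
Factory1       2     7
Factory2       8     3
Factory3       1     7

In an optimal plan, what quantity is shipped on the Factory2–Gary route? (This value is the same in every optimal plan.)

10

Optimal shipments:
  Factory1 to Gary: 50 pallets
  Factory2 to Gary: 10 pallets
  Factory2 to Fargo: 55 pallets
  Factory3 to Gary: 40 pallets
Total cost = 385.
So Factory2→Gary carries 10 pallets.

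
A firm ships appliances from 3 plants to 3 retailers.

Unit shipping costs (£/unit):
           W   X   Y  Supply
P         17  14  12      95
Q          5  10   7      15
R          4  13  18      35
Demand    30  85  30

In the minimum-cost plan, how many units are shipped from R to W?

30

Solving gives:
  P→X: 80 × £14 = £1120
  P→Y: 15 × £12 = £180
  Q→Y: 15 × £7 = £105
  R→W: 30 × £4 = £120
  R→X: 5 × £13 = £65
Total cost = £1590.
So R→W carries 30 units.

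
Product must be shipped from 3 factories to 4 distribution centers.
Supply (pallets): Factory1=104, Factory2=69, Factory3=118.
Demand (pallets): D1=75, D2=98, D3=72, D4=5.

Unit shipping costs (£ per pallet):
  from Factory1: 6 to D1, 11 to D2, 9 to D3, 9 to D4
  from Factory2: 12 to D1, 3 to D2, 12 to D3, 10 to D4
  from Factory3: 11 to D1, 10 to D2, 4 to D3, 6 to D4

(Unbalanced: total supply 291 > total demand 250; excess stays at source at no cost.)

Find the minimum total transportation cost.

Optimal allocation:
  Factory1→D1: 75 pallets
  Factory2→D2: 69 pallets
  Factory3→D2: 29 pallets
  Factory3→D3: 72 pallets
  Factory3→D4: 5 pallets
Total cost = £1265.

1265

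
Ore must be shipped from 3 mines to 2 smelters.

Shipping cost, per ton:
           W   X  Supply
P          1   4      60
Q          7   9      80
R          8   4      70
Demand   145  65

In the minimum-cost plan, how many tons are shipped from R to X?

The minimum-cost plan:
  P->W: 60 tons
  Q->W: 80 tons
  R->W: 5 tons
  R->X: 65 tons
Total cost = 920.
So R→X carries 65 tons.

65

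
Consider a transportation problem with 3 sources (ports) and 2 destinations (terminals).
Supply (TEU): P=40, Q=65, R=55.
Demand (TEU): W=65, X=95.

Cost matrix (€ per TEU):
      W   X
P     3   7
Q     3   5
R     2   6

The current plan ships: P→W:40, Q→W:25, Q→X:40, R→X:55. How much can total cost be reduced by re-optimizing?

50

Current plan cost = 40·3 + 25·3 + 40·5 + 55·6 = €725.
Optimal plan:
  P→W: 40 × €3 = €120
  Q→X: 65 × €5 = €325
  R→W: 25 × €2 = €50
  R→X: 30 × €6 = €180
Optimal cost = €675.
Saving = 725 − 675 = €50.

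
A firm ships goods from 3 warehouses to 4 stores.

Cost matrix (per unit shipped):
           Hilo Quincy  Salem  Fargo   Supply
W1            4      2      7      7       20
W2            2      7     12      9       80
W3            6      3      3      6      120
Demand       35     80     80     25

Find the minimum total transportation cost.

835

Optimal allocation:
  W1->Quincy: 20 × 2 = 40
  W2->Hilo: 35 × 2 = 70
  W2->Quincy: 20 × 7 = 140
  W2->Fargo: 25 × 9 = 225
  W3->Quincy: 40 × 3 = 120
  W3->Salem: 80 × 3 = 240
Total = 40 + 70 + 140 + 225 + 120 + 240 = 835.
(Supply check: W1 ships 20; W2 ships 80; W3 ships 120.)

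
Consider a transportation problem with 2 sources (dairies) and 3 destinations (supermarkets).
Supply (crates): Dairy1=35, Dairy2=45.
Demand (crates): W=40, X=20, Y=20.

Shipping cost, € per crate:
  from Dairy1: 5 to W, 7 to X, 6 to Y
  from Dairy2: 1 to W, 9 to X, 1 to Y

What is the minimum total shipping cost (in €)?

260

A cheapest plan:
  Dairy1 to W: 15 crates
  Dairy1 to X: 20 crates
  Dairy2 to W: 25 crates
  Dairy2 to Y: 20 crates
Total cost = €260.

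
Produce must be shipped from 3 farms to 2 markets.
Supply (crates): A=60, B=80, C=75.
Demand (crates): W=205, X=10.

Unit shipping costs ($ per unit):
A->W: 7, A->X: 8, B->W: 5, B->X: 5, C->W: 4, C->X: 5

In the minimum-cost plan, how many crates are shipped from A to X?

Solving gives:
  A->W: 60 crates
  B->W: 70 crates
  B->X: 10 crates
  C->W: 75 crates
Total cost = $1120.
The route A→X is not used.

0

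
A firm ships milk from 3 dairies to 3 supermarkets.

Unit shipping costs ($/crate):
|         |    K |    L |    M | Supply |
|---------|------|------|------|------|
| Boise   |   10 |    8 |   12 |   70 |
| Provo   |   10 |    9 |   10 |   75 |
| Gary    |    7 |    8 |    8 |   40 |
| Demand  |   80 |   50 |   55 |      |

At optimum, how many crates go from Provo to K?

Solving gives:
  Boise to K: 20 crates
  Boise to L: 50 crates
  Provo to K: 20 crates
  Provo to M: 55 crates
  Gary to K: 40 crates
Total cost = $1630.
So Provo→K carries 20 crates.

20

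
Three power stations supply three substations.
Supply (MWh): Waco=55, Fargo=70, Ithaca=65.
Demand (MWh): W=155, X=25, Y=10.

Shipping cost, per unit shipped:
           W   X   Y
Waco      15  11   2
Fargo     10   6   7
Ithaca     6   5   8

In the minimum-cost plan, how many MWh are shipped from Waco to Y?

10

Optimal shipments:
  Waco–W: 20 × 15 = 300
  Waco–X: 25 × 11 = 275
  Waco–Y: 10 × 2 = 20
  Fargo–W: 70 × 10 = 700
  Ithaca–W: 65 × 6 = 390
Total cost = 1685.
So Waco→Y carries 10 MWh.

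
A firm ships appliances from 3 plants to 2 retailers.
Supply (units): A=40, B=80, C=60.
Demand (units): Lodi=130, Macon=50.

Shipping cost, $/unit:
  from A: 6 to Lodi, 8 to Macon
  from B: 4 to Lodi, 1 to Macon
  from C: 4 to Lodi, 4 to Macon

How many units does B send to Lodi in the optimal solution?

The minimum-cost plan:
  A to Lodi: 40 × $6 = $240
  B to Lodi: 30 × $4 = $120
  B to Macon: 50 × $1 = $50
  C to Lodi: 60 × $4 = $240
Total cost = $650.
So B→Lodi carries 30 units.

30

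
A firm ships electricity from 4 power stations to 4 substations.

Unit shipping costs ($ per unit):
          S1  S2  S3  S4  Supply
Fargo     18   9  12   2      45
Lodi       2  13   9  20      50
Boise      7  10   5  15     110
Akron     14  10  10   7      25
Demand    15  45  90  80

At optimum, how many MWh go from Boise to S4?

10

Solving gives:
  Fargo–S4: 45 × $2 = $90
  Lodi–S1: 15 × $2 = $30
  Lodi–S2: 35 × $13 = $455
  Boise–S2: 10 × $10 = $100
  Boise–S3: 90 × $5 = $450
  Boise–S4: 10 × $15 = $150
  Akron–S4: 25 × $7 = $175
Total cost = $1450.
So Boise→S4 carries 10 MWh.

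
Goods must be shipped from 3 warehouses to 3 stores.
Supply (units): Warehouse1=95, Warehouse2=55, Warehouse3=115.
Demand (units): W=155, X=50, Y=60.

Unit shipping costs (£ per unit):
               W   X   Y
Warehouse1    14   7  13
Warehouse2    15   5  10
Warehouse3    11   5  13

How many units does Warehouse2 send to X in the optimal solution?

Optimal shipments:
  Warehouse1 to W: 40 × £14 = £560
  Warehouse1 to X: 50 × £7 = £350
  Warehouse1 to Y: 5 × £13 = £65
  Warehouse2 to Y: 55 × £10 = £550
  Warehouse3 to W: 115 × £11 = £1265
Total cost = £2790.
The route Warehouse2→X is not used.

0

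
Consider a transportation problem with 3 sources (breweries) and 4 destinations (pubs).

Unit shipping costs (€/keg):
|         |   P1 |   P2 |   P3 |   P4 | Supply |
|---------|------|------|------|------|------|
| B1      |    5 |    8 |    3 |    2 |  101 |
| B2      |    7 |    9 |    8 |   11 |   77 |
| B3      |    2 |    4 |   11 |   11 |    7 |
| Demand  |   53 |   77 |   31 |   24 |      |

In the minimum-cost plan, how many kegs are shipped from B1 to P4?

24

Solving gives:
  B1→P1: 46 kegs
  B1→P3: 31 kegs
  B1→P4: 24 kegs
  B2→P2: 77 kegs
  B3→P1: 7 kegs
Total cost = €1078.
So B1→P4 carries 24 kegs.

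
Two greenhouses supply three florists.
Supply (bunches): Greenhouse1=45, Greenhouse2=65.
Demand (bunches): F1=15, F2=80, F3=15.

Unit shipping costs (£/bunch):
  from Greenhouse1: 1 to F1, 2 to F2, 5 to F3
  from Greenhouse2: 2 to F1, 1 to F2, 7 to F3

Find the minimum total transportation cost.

A cheapest plan:
  Greenhouse1 to F1: 15 × £1 = £15
  Greenhouse1 to F2: 15 × £2 = £30
  Greenhouse1 to F3: 15 × £5 = £75
  Greenhouse2 to F2: 65 × £1 = £65
Total = 15 + 30 + 75 + 65 = £185.

185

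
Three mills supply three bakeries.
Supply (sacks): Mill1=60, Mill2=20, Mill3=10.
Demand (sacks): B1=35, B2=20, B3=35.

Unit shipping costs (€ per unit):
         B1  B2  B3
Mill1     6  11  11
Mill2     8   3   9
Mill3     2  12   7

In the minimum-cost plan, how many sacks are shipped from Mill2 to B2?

Optimal shipments:
  Mill1->B1: 25 × €6 = €150
  Mill1->B3: 35 × €11 = €385
  Mill2->B2: 20 × €3 = €60
  Mill3->B1: 10 × €2 = €20
Total cost = €615.
So Mill2→B2 carries 20 sacks.

20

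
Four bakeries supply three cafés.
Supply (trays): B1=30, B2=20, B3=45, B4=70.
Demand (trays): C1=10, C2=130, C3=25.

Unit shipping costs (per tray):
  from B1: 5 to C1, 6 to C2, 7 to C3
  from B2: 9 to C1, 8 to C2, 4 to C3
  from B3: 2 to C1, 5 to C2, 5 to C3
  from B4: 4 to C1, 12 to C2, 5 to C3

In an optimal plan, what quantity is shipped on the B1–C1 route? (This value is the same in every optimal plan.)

0

Solving gives:
  B1→C2: 30 trays
  B2→C2: 20 trays
  B3→C2: 45 trays
  B4→C1: 10 trays
  B4→C2: 35 trays
  B4→C3: 25 trays
Total cost = 1150.
The route B1→C1 is not used.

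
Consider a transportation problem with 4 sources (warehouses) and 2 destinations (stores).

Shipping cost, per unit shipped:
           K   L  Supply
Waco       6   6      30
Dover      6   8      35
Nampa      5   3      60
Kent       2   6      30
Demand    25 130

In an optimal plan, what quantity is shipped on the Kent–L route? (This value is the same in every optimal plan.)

Optimal shipments:
  Waco→L: 30 × 6 = 180
  Dover→L: 35 × 8 = 280
  Nampa→L: 60 × 3 = 180
  Kent→K: 25 × 2 = 50
  Kent→L: 5 × 6 = 30
Total cost = 720.
So Kent→L carries 5 units.

5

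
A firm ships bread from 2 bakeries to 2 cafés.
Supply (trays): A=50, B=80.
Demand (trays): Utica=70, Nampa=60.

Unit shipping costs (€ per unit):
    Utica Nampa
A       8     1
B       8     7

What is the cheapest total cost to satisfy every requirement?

One minimum-cost allocation:
  A->Nampa: 50 × €1 = €50
  B->Utica: 70 × €8 = €560
  B->Nampa: 10 × €7 = €70
Total = 50 + 560 + 70 = €680.
(Supply check: A ships 50; B ships 80.)

680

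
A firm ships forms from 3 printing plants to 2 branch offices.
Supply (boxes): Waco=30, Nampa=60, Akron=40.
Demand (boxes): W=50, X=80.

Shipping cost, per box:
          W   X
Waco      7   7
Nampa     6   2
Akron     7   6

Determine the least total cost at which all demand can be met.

An optimal shipping plan:
  Waco->W: 30 boxes
  Nampa->X: 60 boxes
  Akron->W: 20 boxes
  Akron->X: 20 boxes
Total cost = 590.

590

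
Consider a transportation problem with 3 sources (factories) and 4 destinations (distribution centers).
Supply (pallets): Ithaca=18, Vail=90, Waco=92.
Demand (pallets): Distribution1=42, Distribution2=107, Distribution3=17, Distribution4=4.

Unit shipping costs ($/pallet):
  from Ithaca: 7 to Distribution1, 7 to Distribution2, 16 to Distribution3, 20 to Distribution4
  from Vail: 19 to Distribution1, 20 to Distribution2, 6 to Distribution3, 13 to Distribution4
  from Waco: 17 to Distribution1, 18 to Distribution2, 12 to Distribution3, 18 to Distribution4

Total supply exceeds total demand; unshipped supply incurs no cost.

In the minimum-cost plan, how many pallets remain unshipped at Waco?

An optimal plan:
  Ithaca->Distribution2: 18 × $7 = $126
  Vail->Distribution1: 39 × $19 = $741
  Vail->Distribution3: 17 × $6 = $102
  Vail->Distribution4: 4 × $13 = $52
  Waco->Distribution1: 3 × $17 = $51
  Waco->Distribution2: 89 × $18 = $1602
Total cost = $2674.
Waco ships 92 of its 92, leaving 0.

0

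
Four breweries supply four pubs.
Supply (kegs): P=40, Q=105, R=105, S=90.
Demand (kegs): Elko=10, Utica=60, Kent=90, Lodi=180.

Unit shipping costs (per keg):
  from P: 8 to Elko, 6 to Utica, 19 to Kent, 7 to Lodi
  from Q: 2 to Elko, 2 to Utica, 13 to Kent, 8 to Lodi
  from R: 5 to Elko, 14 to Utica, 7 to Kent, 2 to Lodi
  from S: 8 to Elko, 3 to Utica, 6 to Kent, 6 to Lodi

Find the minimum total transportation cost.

1450

An optimal shipping plan:
  P->Lodi: 40 × 7 = 280
  Q->Elko: 10 × 2 = 20
  Q->Utica: 60 × 2 = 120
  Q->Lodi: 35 × 8 = 280
  R->Lodi: 105 × 2 = 210
  S->Kent: 90 × 6 = 540
Total = 280 + 20 + 120 + 280 + 210 + 540 = 1450.
(Supply check: P ships 40; Q ships 105; R ships 105; S ships 90.)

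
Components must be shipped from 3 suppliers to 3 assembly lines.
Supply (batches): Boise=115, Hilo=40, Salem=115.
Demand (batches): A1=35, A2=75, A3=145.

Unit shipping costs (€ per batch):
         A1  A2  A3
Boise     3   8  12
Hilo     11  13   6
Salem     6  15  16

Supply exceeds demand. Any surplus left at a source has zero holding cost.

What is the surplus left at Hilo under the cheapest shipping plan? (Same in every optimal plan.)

0

An optimal plan:
  Boise->A2: 75 × €8 = €600
  Boise->A3: 40 × €12 = €480
  Hilo->A3: 40 × €6 = €240
  Salem->A1: 35 × €6 = €210
  Salem->A3: 65 × €16 = €1040
Total cost = €2570.
Hilo ships 40 of its 40, leaving 0.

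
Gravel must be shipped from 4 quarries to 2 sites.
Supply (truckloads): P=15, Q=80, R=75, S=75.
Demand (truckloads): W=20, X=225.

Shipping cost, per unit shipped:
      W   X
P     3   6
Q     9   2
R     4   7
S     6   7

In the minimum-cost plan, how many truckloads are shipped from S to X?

75

The minimum-cost plan:
  P→X: 15 × 6 = 90
  Q→X: 80 × 2 = 160
  R→W: 20 × 4 = 80
  R→X: 55 × 7 = 385
  S→X: 75 × 7 = 525
Total cost = 1240.
So S→X carries 75 truckloads.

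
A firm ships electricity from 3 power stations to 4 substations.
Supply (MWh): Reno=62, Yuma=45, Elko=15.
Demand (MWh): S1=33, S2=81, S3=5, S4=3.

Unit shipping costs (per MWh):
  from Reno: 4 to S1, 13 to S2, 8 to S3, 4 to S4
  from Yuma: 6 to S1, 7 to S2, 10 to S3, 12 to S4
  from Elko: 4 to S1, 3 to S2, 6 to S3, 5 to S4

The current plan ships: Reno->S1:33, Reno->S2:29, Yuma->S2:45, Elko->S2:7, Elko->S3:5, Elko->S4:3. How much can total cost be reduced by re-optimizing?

Current plan cost = 33·4 + 29·13 + 45·7 + 7·3 + 5·6 + 3·5 = 890.
Optimal plan:
  Reno->S1: 33 MWh
  Reno->S2: 21 MWh
  Reno->S3: 5 MWh
  Reno->S4: 3 MWh
  Yuma->S2: 45 MWh
  Elko->S2: 15 MWh
Optimal cost = 817.
Saving = 890 − 817 = 73.

73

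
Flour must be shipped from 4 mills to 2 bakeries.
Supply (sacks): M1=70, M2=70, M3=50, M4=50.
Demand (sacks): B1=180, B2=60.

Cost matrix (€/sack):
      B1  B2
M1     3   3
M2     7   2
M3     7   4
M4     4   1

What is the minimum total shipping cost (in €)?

950

One minimum-cost allocation:
  M1->B1: 70 × €3 = €210
  M2->B1: 10 × €7 = €70
  M2->B2: 60 × €2 = €120
  M3->B1: 50 × €7 = €350
  M4->B1: 50 × €4 = €200
Total = 210 + 70 + 120 + 350 + 200 = €950.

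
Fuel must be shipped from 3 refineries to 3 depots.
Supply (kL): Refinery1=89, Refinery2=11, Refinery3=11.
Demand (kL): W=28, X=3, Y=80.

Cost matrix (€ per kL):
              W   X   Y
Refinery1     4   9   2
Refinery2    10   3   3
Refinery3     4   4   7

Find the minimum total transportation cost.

Optimal allocation:
  Refinery1 to W: 17 × €4 = €68
  Refinery1 to Y: 72 × €2 = €144
  Refinery2 to X: 3 × €3 = €9
  Refinery2 to Y: 8 × €3 = €24
  Refinery3 to W: 11 × €4 = €44
Total = 68 + 144 + 9 + 24 + 44 = €289.

289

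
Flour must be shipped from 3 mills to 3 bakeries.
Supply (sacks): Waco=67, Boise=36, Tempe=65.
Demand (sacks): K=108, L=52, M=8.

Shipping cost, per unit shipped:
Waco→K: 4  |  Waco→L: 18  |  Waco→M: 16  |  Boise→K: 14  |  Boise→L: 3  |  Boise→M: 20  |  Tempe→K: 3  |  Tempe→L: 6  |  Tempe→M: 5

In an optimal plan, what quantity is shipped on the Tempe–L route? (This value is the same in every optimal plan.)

The minimum-cost plan:
  Waco→K: 67 × 4 = 268
  Boise→L: 36 × 3 = 108
  Tempe→K: 41 × 3 = 123
  Tempe→L: 16 × 6 = 96
  Tempe→M: 8 × 5 = 40
Total cost = 635.
So Tempe→L carries 16 sacks.

16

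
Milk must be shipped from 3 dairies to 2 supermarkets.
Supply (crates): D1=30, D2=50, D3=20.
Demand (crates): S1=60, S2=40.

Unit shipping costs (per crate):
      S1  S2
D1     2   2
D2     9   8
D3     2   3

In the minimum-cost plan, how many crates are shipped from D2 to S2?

Optimal shipments:
  D1→S1: 30 × 2 = 60
  D2→S1: 10 × 9 = 90
  D2→S2: 40 × 8 = 320
  D3→S1: 20 × 2 = 40
Total cost = 510.
So D2→S2 carries 40 crates.

40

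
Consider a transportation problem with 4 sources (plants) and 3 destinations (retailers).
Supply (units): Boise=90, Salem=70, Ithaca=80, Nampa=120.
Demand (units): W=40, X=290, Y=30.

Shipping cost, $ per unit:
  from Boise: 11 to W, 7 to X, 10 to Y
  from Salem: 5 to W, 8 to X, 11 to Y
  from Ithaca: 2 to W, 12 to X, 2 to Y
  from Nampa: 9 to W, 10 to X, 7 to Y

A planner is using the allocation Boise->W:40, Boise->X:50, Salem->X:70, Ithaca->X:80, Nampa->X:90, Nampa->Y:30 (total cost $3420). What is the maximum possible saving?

770

Current plan cost = 40·11 + 50·7 + 70·8 + 80·12 + 90·10 + 30·7 = $3420.
Optimal plan:
  Boise→X: 90 units
  Salem→X: 70 units
  Ithaca→W: 40 units
  Ithaca→X: 10 units
  Ithaca→Y: 30 units
  Nampa→X: 120 units
Optimal cost = $2650.
Saving = 3420 − 2650 = $770.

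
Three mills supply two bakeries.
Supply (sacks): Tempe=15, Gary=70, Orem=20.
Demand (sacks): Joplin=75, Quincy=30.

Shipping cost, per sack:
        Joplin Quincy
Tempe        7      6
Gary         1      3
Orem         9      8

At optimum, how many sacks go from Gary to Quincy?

0

The minimum-cost plan:
  Tempe->Joplin: 5 × 7 = 35
  Tempe->Quincy: 10 × 6 = 60
  Gary->Joplin: 70 × 1 = 70
  Orem->Quincy: 20 × 8 = 160
Total cost = 325.
The route Gary→Quincy is not used.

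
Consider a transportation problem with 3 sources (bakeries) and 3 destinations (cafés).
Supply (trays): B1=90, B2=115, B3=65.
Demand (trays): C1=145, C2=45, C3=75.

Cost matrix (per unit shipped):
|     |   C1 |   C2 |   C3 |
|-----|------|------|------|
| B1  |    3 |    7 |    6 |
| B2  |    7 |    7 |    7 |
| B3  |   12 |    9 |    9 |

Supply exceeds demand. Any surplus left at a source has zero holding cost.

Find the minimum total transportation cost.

One minimum-cost allocation:
  B1 to C1: 90 trays
  B2 to C1: 55 trays
  B2 to C2: 45 trays
  B2 to C3: 15 trays
  B3 to C3: 60 trays
Total cost = 1615.

1615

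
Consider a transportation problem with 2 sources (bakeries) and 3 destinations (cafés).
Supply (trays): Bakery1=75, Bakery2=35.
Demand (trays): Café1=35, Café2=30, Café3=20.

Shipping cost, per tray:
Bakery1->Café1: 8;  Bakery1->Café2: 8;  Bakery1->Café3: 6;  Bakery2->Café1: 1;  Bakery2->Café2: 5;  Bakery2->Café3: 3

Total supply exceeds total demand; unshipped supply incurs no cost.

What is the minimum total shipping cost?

Optimal allocation:
  Bakery1 to Café2: 30 trays
  Bakery1 to Café3: 20 trays
  Bakery2 to Café1: 35 trays
Total cost = 395.
(Supply check: Bakery1 ships 50; Bakery2 ships 35.)

395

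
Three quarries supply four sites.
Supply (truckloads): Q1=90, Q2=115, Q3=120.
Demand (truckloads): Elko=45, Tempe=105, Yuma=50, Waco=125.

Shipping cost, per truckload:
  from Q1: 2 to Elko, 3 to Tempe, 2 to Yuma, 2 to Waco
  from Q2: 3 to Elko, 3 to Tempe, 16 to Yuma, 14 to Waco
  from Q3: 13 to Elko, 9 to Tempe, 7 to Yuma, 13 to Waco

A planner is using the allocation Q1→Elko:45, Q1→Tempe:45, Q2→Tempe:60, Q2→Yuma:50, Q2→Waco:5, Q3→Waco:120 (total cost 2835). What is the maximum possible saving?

Current plan cost = 45·2 + 45·3 + 60·3 + 50·16 + 5·14 + 120·13 = 2835.
Optimal plan:
  Q1–Waco: 90 truckloads
  Q2–Elko: 45 truckloads
  Q2–Tempe: 70 truckloads
  Q3–Tempe: 35 truckloads
  Q3–Yuma: 50 truckloads
  Q3–Waco: 35 truckloads
Optimal cost = 1645.
Saving = 2835 − 1645 = 1190.

1190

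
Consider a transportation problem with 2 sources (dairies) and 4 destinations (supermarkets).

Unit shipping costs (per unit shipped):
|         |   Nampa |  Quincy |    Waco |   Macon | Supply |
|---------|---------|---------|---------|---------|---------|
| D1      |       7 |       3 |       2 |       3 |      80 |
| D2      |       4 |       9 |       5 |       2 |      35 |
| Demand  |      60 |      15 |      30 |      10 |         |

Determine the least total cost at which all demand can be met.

450

A cheapest plan:
  D1->Nampa: 25 × 7 = 175
  D1->Quincy: 15 × 3 = 45
  D1->Waco: 30 × 2 = 60
  D1->Macon: 10 × 3 = 30
  D2->Nampa: 35 × 4 = 140
Total = 175 + 45 + 60 + 30 + 140 = 450.
(Supply check: D1 ships 80; D2 ships 35.)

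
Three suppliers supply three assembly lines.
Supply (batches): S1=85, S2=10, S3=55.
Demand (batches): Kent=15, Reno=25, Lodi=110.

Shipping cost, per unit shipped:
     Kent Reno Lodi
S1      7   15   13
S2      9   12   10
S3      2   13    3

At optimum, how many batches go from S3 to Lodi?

55

Optimal shipments:
  S1–Kent: 15 × 7 = 105
  S1–Reno: 25 × 15 = 375
  S1–Lodi: 45 × 13 = 585
  S2–Lodi: 10 × 10 = 100
  S3–Lodi: 55 × 3 = 165
Total cost = 1330.
So S3→Lodi carries 55 batches.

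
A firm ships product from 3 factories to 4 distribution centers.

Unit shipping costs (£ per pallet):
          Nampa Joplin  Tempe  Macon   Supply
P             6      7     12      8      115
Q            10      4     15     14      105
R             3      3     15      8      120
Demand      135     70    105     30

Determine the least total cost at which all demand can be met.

2335

An optimal shipping plan:
  P–Nampa: 15 × £6 = £90
  P–Tempe: 70 × £12 = £840
  P–Macon: 30 × £8 = £240
  Q–Joplin: 70 × £4 = £280
  Q–Tempe: 35 × £15 = £525
  R–Nampa: 120 × £3 = £360
Total = 90 + 840 + 240 + 280 + 525 + 360 = £2335.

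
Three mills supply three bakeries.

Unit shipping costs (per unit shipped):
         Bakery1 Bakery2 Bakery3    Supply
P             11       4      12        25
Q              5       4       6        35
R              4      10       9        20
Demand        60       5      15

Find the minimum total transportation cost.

510

One minimum-cost allocation:
  P→Bakery1: 5 × 11 = 55
  P→Bakery2: 5 × 4 = 20
  P→Bakery3: 15 × 12 = 180
  Q→Bakery1: 35 × 5 = 175
  R→Bakery1: 20 × 4 = 80
Total = 55 + 20 + 180 + 175 + 80 = 510.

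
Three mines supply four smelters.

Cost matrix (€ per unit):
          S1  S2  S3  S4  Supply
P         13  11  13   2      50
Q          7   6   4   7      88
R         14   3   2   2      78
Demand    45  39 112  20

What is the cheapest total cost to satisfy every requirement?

1022

One minimum-cost allocation:
  P→S2: 30 × €11 = €330
  P→S4: 20 × €2 = €40
  Q→S1: 45 × €7 = €315
  Q→S3: 43 × €4 = €172
  R→S2: 9 × €3 = €27
  R→S3: 69 × €2 = €138
Total = 330 + 40 + 315 + 172 + 27 + 138 = €1022.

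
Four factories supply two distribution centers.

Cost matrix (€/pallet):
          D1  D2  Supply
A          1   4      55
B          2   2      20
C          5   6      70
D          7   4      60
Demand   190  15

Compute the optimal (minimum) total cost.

An optimal shipping plan:
  A→D1: 55 × €1 = €55
  B→D1: 20 × €2 = €40
  C→D1: 70 × €5 = €350
  D→D1: 45 × €7 = €315
  D→D2: 15 × €4 = €60
Total = 55 + 40 + 350 + 315 + 60 = €820.
(Supply check: A ships 55; B ships 20; C ships 70; D ships 60.)

820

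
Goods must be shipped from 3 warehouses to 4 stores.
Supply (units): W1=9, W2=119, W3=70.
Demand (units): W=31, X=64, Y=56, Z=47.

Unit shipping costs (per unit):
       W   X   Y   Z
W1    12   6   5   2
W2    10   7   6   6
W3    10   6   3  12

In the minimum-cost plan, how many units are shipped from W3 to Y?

The minimum-cost plan:
  W1→Z: 9 × 2 = 18
  W2→W: 31 × 10 = 310
  W2→X: 50 × 7 = 350
  W2→Z: 38 × 6 = 228
  W3→X: 14 × 6 = 84
  W3→Y: 56 × 3 = 168
Total cost = 1158.
So W3→Y carries 56 units.

56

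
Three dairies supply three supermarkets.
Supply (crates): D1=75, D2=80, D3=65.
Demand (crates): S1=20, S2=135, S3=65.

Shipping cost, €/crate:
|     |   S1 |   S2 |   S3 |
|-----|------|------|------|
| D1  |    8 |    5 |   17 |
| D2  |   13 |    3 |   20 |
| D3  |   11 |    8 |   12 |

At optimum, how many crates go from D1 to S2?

Solving gives:
  D1->S1: 20 × €8 = €160
  D1->S2: 55 × €5 = €275
  D2->S2: 80 × €3 = €240
  D3->S3: 65 × €12 = €780
Total cost = €1455.
So D1→S2 carries 55 crates.

55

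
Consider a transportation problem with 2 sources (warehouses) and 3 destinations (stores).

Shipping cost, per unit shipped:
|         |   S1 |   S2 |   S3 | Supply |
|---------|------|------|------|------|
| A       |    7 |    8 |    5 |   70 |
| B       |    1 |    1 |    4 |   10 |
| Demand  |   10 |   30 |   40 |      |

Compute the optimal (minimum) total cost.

An optimal shipping plan:
  A–S1: 10 × 7 = 70
  A–S2: 20 × 8 = 160
  A–S3: 40 × 5 = 200
  B–S2: 10 × 1 = 10
Total = 70 + 160 + 200 + 10 = 440.

440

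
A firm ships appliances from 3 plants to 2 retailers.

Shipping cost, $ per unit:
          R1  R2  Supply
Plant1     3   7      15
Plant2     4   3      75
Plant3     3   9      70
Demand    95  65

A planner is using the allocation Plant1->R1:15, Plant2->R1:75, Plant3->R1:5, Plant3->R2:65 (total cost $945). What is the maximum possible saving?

Current plan cost = 15·3 + 75·4 + 5·3 + 65·9 = $945.
Optimal plan:
  Plant1 to R1: 15 units
  Plant2 to R1: 10 units
  Plant2 to R2: 65 units
  Plant3 to R1: 70 units
Optimal cost = $490.
Saving = 945 − 490 = $455.

455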